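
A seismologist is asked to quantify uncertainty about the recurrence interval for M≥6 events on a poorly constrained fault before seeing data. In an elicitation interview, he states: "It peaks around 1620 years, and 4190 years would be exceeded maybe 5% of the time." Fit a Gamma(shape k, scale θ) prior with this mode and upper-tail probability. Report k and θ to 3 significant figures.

Gamma(k,θ) with k>1 has mode (k−1)θ, so θ = 1620/(k−1).
Need P(X < 4190) = 0.95 with θ tied to k this way. Start at k = 2, θ = 1620: P(X<4190) ≈ 0.730.
Too low — raise k to concentrate. Iterating converges to k ≈ 4.
Then θ = 1620/(4−1) ≈ 541.

k ≈ 4, θ ≈ 541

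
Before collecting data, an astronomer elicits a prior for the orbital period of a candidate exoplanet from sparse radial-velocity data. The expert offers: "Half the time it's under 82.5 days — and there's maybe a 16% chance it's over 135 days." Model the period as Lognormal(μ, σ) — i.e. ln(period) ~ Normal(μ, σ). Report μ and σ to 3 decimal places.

If T ~ Lognormal(μ,σ) then ln T ~ Normal(μ,σ), so the p-quantile of ln T is μ + z_p·σ.
ln(82.5) = 4.413 and ln(135) = 4.905; z_{0.5} = 0, z_{0.84} = 0.9945.
σ = (4.905 − 4.413)/(0.9945 − (0)) = 0.495.
μ = 4.413 − (0)·0.495 = 4.413.

μ ≈ 4.413, σ ≈ 0.495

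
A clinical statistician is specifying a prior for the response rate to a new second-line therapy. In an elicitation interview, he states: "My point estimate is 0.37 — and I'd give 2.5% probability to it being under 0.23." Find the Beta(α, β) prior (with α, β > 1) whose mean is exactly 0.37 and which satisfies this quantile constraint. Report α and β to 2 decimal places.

With mean 0.37 fixed, write α = 0.37s, β = 0.63s where s = α+β.
Need P(θ < 0.23) = 0.025 under Beta(0.37s, 0.63s). Normal approximation: (q−m)/√(m(1−m)/s) ≈ z_{0.025} = -1.96, so s ≈ 0.37·0.63·(-1.96)²/(0.23−0.37)² = 45.7.
At s = 45.7: P(θ<0.23) ≈ 0.018. Adjusting to match 0.025 gives s ≈ 40.45.
So α = 0.37·40.45 ≈ 14.97, β = 0.63·40.45 ≈ 25.48.

α ≈ 14.97, β ≈ 25.48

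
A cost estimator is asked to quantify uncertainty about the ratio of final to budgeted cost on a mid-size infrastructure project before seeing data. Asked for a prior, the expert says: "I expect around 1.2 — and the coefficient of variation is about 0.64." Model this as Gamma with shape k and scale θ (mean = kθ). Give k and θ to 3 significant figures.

For Gamma(k, scale θ): mean = kθ, variance = kθ², so CV = 1/√k.
CV = 0.64, hence k = 1/CV² = 2.44.
Then θ = mean/k = 1.2/2.44 = 0.492.

k ≈ 2.44, θ ≈ 0.492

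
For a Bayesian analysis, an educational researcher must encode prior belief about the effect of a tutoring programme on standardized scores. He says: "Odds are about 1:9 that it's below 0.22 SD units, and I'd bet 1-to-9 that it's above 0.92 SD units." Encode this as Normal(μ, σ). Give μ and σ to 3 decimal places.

μ = 0.570, σ = 0.273

For Normal(μ,σ), the p-quantile is μ + z_p·σ. Here z_{0.1} = -1.282, z_{0.9} = 1.282.
So 0.22 = μ − 1.282σ and 0.92 = μ + 1.282σ.
Subtracting: σ = (0.92 − 0.22)/(1.282 − (-1.282)) = 0.273.
Then μ = 0.22 − (-1.282)·0.273 = 0.570.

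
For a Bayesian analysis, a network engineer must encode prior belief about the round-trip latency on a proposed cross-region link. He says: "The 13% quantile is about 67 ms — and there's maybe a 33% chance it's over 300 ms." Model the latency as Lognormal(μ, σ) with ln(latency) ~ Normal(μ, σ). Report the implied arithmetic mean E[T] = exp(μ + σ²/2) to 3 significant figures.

If T ~ Lognormal(μ,σ) then ln T ~ Normal(μ,σ), so the p-quantile of ln T is μ + z_p·σ.
ln(67) = 4.205 and ln(300) = 5.704; z_{0.13} = -1.126, z_{0.67} = 0.4399.
σ = (5.704 − 4.205)/(0.4399 − (-1.126)) = 0.957.
μ = 4.205 − (-1.126)·0.957 = 5.283.
E[T] = exp(μ + σ²/2) = exp(5.283 + 0.4580) = 311 ms.

E[T] ≈ 311 ms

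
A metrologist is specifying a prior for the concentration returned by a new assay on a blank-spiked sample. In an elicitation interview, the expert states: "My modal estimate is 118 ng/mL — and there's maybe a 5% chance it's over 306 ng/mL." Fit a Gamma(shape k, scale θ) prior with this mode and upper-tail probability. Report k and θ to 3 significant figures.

Gamma(k,θ) with k>1 has mode (k−1)θ, so θ = 118/(k−1).
Need P(X < 306) = 0.95 with θ tied to k this way. Start at k = 2, θ = 118: P(X<306) ≈ 0.731.
Too low — raise k to concentrate. Iterating converges to k ≈ 3.98.
Then θ = 118/(3.98−1) ≈ 39.6.

k ≈ 3.98, θ ≈ 39.6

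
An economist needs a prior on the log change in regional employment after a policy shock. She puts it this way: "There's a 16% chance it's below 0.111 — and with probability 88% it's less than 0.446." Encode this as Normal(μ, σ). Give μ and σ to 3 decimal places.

The p-quantile of Normal(μ,σ) is μ + z_p·σ, with z_{0.16} = -0.9945 and z_{0.88} = 1.175.
Eliminate σ: μ = (z₂·x₁ − z₁·x₂)/(z₂ − z₁) = (1.175·0.111 − (-0.9945)·0.446)/2.169 = 0.265.
Then σ = (x₂ − x₁)/(z₂ − z₁) = (0.446 − 0.111)/2.169 = 0.154.

μ = 0.265, σ = 0.154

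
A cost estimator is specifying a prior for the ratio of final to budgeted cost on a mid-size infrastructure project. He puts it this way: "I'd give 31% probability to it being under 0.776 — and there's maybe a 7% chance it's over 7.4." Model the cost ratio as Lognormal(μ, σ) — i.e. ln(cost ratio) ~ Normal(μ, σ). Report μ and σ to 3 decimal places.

If T ~ Lognormal(μ,σ) then ln T ~ Normal(μ,σ), so the p-quantile of ln T is μ + z_p·σ.
ln(0.776) = -0.2536 and ln(7.4) = 2.001; z_{0.31} = -0.4959, z_{0.93} = 1.476.
σ = (2.001 − -0.2536)/(1.476 − (-0.4959)) = 1.144.
μ = -0.2536 − (-0.4959)·1.144 = 0.314.

μ ≈ 0.314, σ ≈ 1.144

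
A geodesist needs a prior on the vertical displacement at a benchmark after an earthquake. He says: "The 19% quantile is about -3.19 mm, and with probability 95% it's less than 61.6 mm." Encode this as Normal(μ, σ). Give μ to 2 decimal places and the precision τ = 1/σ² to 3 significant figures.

μ = 19.36, τ = 0.00152

The p-quantile of Normal(μ,σ) is μ + z_p·σ, with z_{0.19} = -0.8779 and z_{0.95} = 1.645.
Eliminate σ: μ = (z₂·x₁ − z₁·x₂)/(z₂ − z₁) = (1.645·-3.19 − (-0.8779)·61.6)/2.523 = 19.36.
Then σ = (x₂ − x₁)/(z₂ − z₁) = (61.6 − -3.19)/2.523 = 25.68.
Precision τ = 1/σ² = 1/25.68² = 0.00152.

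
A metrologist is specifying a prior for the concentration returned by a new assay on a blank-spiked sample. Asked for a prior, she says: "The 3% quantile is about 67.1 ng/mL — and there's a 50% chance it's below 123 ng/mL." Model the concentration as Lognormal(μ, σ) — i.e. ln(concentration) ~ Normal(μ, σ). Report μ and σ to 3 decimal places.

If T ~ Lognormal(μ,σ) then ln T ~ Normal(μ,σ), so the p-quantile of ln T is μ + z_p·σ.
ln(67.1) = 4.206 and ln(123) = 4.812; z_{0.03} = -1.881, z_{0.5} = 0.
σ = (4.812 − 4.206)/(0 − (-1.881)) = 0.322.
μ = 4.206 − (-1.881)·0.322 = 4.812.

μ ≈ 4.812, σ ≈ 0.322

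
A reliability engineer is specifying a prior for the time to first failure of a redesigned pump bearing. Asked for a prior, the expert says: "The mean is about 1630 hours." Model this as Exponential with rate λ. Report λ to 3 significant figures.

Exponential mean = 1/λ, so λ = 1/1630.0 = 0.000613.

λ ≈ 0.000613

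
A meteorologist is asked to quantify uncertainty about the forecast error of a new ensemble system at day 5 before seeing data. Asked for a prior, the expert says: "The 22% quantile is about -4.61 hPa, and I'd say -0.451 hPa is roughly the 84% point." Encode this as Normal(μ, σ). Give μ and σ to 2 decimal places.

The p-quantile of Normal(μ,σ) is μ + z_p·σ, with z_{0.22} = -0.7722 and z_{0.84} = 0.9945.
Eliminate σ: μ = (z₂·x₁ − z₁·x₂)/(z₂ − z₁) = (0.9945·-4.61 − (-0.7722)·-0.451)/1.767 = -2.79.
Then σ = (x₂ − x₁)/(z₂ − z₁) = (-0.451 − -4.61)/1.767 = 2.35.

μ = -2.79, σ = 2.35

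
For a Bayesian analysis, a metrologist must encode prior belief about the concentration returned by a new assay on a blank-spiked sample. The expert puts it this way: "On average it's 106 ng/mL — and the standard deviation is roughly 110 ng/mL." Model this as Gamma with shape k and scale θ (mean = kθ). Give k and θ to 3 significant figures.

k ≈ 0.929, θ ≈ 114

For Gamma(k, scale θ): mean = kθ, variance = kθ², so CV = 1/√k.
CV = SD/mean = 110/106 = 1.038, hence k = 1/CV² = 0.929.
Then θ = mean/k = 106/0.929 = 114.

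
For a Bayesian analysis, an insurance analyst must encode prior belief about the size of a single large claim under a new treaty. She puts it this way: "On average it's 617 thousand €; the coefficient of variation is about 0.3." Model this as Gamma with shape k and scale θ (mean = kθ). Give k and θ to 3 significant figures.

k ≈ 11.1, θ ≈ 55.5

For Gamma(k, scale θ): mean = kθ, variance = kθ², so CV = 1/√k.
CV = 0.3, hence k = 1/CV² = 11.1.
Then θ = mean/k = 617/11.1 = 55.5.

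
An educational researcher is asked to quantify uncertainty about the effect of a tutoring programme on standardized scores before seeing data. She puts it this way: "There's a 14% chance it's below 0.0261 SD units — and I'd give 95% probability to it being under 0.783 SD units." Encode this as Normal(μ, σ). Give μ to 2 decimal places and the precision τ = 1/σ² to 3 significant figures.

For Normal(μ,σ), the p-quantile is μ + z_p·σ. Here z_{0.14} = -1.08, z_{0.95} = 1.645.
So 0.0261 = μ − 1.08σ and 0.783 = μ + 1.645σ.
Subtracting: σ = (0.783 − 0.0261)/(1.645 − (-1.08)) = 0.28.
Then μ = 0.0261 − (-1.08)·0.28 = 0.33.
Precision τ = 1/σ² = 1/0.2777² = 13.

μ = 0.33, τ = 13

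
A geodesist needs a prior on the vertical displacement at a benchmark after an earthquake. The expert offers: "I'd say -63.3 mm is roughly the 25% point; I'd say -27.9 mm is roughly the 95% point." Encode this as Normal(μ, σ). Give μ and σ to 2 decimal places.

μ = -53.01, σ = 15.26

The p-quantile of Normal(μ,σ) is μ + z_p·σ, with z_{0.25} = -0.6745 and z_{0.95} = 1.645.
Eliminate σ: μ = (z₂·x₁ − z₁·x₂)/(z₂ − z₁) = (1.645·-63.3 − (-0.6745)·-27.9)/2.319 = -53.01.
Then σ = (x₂ − x₁)/(z₂ − z₁) = (-27.9 − -63.3)/2.319 = 15.26.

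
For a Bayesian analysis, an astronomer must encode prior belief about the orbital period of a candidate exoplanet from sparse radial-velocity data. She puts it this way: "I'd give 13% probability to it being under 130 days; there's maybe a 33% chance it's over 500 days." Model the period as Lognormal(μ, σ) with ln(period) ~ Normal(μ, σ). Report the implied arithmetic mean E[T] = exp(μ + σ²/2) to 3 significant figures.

E[T] ≈ 496 days

If T ~ Lognormal(μ,σ) then ln T ~ Normal(μ,σ), so the p-quantile of ln T is μ + z_p·σ.
ln(130) = 4.868 and ln(500) = 6.215; z_{0.13} = -1.126, z_{0.67} = 0.4399.
σ = (6.215 − 4.868)/(0.4399 − (-1.126)) = 0.860.
μ = 4.868 − (-1.126)·0.860 = 5.836.
E[T] = exp(μ + σ²/2) = exp(5.836 + 0.3698) = 496 days.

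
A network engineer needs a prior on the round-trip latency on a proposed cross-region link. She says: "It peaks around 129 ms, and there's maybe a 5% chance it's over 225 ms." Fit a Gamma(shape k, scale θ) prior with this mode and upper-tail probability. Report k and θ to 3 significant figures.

k ≈ 10, θ ≈ 14.3

Gamma(k,θ) with k>1 has mode (k−1)θ, so θ = 129/(k−1).
Need P(X < 225) = 0.95 with θ tied to k this way. Start at k = 2, θ = 129: P(X<225) ≈ 0.520.
Too low — raise k to concentrate. Iterating converges to k ≈ 10.
Then θ = 129/(10−1) ≈ 14.3.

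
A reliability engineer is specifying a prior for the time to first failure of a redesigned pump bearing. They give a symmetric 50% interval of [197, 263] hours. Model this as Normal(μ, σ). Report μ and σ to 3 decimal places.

μ = 230.000, σ = 48.926

A symmetric 50% interval runs μ ± z·σ with z = 0.6745.
Half-width = 33, so σ = 33/0.6745 = 48.926.
μ is the interval midpoint, 230.000.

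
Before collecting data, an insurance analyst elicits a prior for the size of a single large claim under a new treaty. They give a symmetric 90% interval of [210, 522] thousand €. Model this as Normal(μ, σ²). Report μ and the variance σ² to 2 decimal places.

A symmetric 90% interval runs μ ± z·σ with z = 1.645.
Half-width = 156, so σ = 156/1.645 = 94.841 and σ² = 8994.87.
μ is the interval midpoint, 366.00.

μ = 366.00, σ² = 8994.87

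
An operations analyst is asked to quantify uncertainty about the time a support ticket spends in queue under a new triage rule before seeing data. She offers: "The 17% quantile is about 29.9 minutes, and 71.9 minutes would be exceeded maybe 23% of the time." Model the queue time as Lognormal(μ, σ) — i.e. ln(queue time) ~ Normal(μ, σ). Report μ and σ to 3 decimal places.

If T ~ Lognormal(μ,σ) then ln T ~ Normal(μ,σ), so the p-quantile of ln T is μ + z_p·σ.
ln(29.9) = 3.398 and ln(71.9) = 4.275; z_{0.17} = -0.9542, z_{0.77} = 0.7388.
σ = (4.275 − 3.398)/(0.7388 − (-0.9542)) = 0.518.
μ = 3.398 − (-0.9542)·0.518 = 3.892.

μ ≈ 3.892, σ ≈ 0.518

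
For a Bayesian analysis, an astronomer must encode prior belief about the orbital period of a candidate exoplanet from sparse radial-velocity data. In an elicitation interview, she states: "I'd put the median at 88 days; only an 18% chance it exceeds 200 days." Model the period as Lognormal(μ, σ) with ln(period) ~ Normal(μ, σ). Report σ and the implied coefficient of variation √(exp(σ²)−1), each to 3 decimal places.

If T ~ Lognormal(μ,σ) then ln T ~ Normal(μ,σ), so the p-quantile of ln T is μ + z_p·σ.
ln(88) = 4.477 and ln(200) = 5.298; z_{0.5} = 0, z_{0.82} = 0.9154.
σ = (5.298 − 4.477)/(0.9154 − (0)) = 0.897.
μ = 4.477 − (0)·0.897 = 4.477.
CV = √(exp(σ²)−1) = √(exp(0.8044)−1) = 1.111.

σ ≈ 0.897, CV ≈ 1.111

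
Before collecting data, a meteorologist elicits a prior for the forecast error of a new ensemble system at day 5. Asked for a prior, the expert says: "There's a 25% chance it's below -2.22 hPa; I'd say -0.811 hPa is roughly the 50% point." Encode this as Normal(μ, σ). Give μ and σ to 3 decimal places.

The p-quantile of Normal(μ,σ) is μ + z_p·σ, with z_{0.25} = -0.6745 and z_{0.5} = 0.
Eliminate σ: μ = (z₂·x₁ − z₁·x₂)/(z₂ − z₁) = (0·-2.22 − (-0.6745)·-0.811)/0.6745 = -0.811.
Then σ = (x₂ − x₁)/(z₂ − z₁) = (-0.811 − -2.22)/0.6745 = 2.089.

μ = -0.811, σ = 2.089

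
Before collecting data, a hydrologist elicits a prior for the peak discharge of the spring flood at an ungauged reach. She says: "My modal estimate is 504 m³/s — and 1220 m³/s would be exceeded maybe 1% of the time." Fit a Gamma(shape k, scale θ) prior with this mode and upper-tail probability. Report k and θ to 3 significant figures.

Gamma(k,θ) with k>1 has mode (k−1)θ, so θ = 504/(k−1).
Need P(X < 1220) = 0.99 with θ tied to k this way. Start at k = 2, θ = 504: P(X<1220) ≈ 0.696.
Too low — raise k to concentrate. Iterating converges to k ≈ 7.05.
Then θ = 504/(7.05−1) ≈ 83.3.

k ≈ 7.05, θ ≈ 83.3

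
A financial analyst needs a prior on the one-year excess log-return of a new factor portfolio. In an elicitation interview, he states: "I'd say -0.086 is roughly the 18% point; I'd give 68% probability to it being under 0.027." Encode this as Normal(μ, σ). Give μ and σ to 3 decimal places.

μ = -0.011, σ = 0.082

For Normal(μ,σ), the p-quantile is μ + z_p·σ. Here z_{0.18} = -0.9154, z_{0.68} = 0.4677.
So -0.086 = μ − 0.9154σ and 0.027 = μ + 0.4677σ.
Subtracting: σ = (0.027 − -0.086)/(0.4677 − (-0.9154)) = 0.082.
Then μ = -0.086 − (-0.9154)·0.082 = -0.011.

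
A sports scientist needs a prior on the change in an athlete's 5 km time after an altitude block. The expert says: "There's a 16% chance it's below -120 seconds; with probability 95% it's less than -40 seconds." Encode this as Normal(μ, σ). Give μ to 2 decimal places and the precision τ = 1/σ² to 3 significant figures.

μ = -89.86, τ = 0.00109

The p-quantile of Normal(μ,σ) is μ + z_p·σ, with z_{0.16} = -0.9945 and z_{0.95} = 1.645.
Eliminate σ: μ = (z₂·x₁ − z₁·x₂)/(z₂ − z₁) = (1.645·-120 − (-0.9945)·-40)/2.639 = -89.86.
Then σ = (x₂ − x₁)/(z₂ − z₁) = (-40 − -120)/2.639 = 30.31.
Precision τ = 1/σ² = 1/30.31² = 0.00109.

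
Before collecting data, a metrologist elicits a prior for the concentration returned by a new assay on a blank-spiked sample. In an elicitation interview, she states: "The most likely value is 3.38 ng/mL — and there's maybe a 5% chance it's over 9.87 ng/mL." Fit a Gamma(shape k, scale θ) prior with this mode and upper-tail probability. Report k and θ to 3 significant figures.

k ≈ 3.32, θ ≈ 1.46

Gamma(k,θ) with k>1 has mode (k−1)θ, so θ = 3.38/(k−1).
Need P(X < 9.87) = 0.95 with θ tied to k this way. Start at k = 2, θ = 3.38: P(X<9.87) ≈ 0.789.
Too low — raise k to concentrate. Iterating converges to k ≈ 3.32.
Then θ = 3.38/(3.32−1) ≈ 1.46.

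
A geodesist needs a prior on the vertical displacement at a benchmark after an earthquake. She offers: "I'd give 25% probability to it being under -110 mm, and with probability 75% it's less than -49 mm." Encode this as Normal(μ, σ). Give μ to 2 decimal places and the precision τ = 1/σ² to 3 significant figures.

μ = -79.50, τ = 0.000489

For Normal(μ,σ), the p-quantile is μ + z_p·σ. Here z_{0.25} = -0.6745, z_{0.75} = 0.6745.
So -110 = μ − 0.6745σ and -49 = μ + 0.6745σ.
Subtracting: σ = (-49 − -110)/(0.6745 − (-0.6745)) = 45.22.
Then μ = -110 − (-0.6745)·45.22 = -79.50.
Precision τ = 1/σ² = 1/45.22² = 0.000489.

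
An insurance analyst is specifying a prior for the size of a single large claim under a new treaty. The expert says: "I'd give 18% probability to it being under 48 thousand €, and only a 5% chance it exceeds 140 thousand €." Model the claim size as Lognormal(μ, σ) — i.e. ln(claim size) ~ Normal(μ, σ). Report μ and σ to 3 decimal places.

μ ≈ 4.254, σ ≈ 0.418

If T ~ Lognormal(μ,σ) then ln T ~ Normal(μ,σ), so the p-quantile of ln T is μ + z_p·σ.
ln(48) = 3.871 and ln(140) = 4.942; z_{0.18} = -0.9154, z_{0.95} = 1.645.
σ = (4.942 − 3.871)/(1.645 − (-0.9154)) = 0.418.
μ = 3.871 − (-0.9154)·0.418 = 4.254.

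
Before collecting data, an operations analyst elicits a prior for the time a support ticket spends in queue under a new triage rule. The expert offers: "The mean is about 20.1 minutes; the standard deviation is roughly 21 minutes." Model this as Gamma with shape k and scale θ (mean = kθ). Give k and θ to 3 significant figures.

For Gamma(k, scale θ): mean = kθ, variance = kθ², so CV = 1/√k.
CV = SD/mean = 21/20.1 = 1.045, hence k = 1/CV² = 0.916.
Then θ = mean/k = 20.1/0.916 = 21.9.

k ≈ 0.916, θ ≈ 21.9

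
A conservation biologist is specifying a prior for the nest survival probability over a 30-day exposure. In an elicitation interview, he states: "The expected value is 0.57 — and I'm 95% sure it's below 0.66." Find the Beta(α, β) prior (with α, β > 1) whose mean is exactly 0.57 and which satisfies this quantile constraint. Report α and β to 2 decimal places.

α ≈ 45.13, β ≈ 34.05

With mean 0.57 fixed, write α = 0.57s, β = 0.43s where s = α+β.
Need P(θ < 0.66) = 0.95 under Beta(0.57s, 0.43s). Normal approximation: (q−m)/√(m(1−m)/s) ≈ z_{0.95} = 1.64, so s ≈ 0.57·0.43·(1.64)²/(0.66−0.57)² = 81.9.
At s = 81.9: P(θ<0.66) ≈ 0.953. Adjusting to match 0.95 gives s ≈ 79.17.
So α = 0.57·79.17 ≈ 45.13, β = 0.43·79.17 ≈ 34.05.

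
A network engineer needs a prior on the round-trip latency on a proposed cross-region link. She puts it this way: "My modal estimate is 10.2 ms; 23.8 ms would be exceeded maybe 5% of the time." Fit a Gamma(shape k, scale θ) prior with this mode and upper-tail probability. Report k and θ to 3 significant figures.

k ≈ 4.81, θ ≈ 2.68

Gamma(k,θ) with k>1 has mode (k−1)θ, so θ = 10.2/(k−1).
Need P(X < 23.8) = 0.95 with θ tied to k this way. Start at k = 2, θ = 10.2: P(X<23.8) ≈ 0.677.
Too low — raise k to concentrate. Iterating converges to k ≈ 4.81.
Then θ = 10.2/(4.81−1) ≈ 2.68.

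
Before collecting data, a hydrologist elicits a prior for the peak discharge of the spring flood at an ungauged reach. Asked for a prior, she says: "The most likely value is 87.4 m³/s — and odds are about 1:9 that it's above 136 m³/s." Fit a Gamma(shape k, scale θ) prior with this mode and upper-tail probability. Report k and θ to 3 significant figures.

Gamma(k,θ) with k>1 has mode (k−1)θ, so θ = 87.4/(k−1).
Need P(X < 136) = 0.9 with θ tied to k this way. Start at k = 2, θ = 87.4: P(X<136) ≈ 0.461.
Too low — raise k to concentrate. Iterating converges to k ≈ 10.6.
Then θ = 87.4/(10.6−1) ≈ 9.13.

k ≈ 10.6, θ ≈ 9.13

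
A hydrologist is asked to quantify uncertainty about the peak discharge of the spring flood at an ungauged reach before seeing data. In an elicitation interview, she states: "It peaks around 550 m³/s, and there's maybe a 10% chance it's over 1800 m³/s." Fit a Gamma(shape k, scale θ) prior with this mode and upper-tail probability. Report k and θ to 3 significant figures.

k ≈ 2.34, θ ≈ 410

Gamma(k,θ) with k>1 has mode (k−1)θ, so θ = 550/(k−1).
Need P(X < 1800) = 0.9 with θ tied to k this way. Start at k = 2, θ = 550: P(X<1800) ≈ 0.838.
Too low — raise k to concentrate. Iterating converges to k ≈ 2.34.
Then θ = 550/(2.34−1) ≈ 410.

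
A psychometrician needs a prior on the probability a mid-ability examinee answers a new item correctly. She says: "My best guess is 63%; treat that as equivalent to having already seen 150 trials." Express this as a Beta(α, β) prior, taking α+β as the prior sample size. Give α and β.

Under the effective-sample-size interpretation, Beta(α, β) has prior mean α/(α+β) and prior sample size α+β.
So α+β = 150 and α/(α+β) = 0.63, giving α = 0.63·150 = 94.5 and β = 150 − 94.5 = 55.5.

α = 94.5, β = 55.5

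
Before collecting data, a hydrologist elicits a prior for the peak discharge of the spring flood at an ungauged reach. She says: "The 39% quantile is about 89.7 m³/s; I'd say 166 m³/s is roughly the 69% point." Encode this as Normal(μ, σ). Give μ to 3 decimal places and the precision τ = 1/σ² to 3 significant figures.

The p-quantile of Normal(μ,σ) is μ + z_p·σ, with z_{0.39} = -0.2793 and z_{0.69} = 0.4959.
Eliminate σ: μ = (z₂·x₁ − z₁·x₂)/(z₂ − z₁) = (0.4959·89.7 − (-0.2793)·166)/0.7752 = 117.193.
Then σ = (x₂ − x₁)/(z₂ − z₁) = (166 − 89.7)/0.7752 = 98.430.
Precision τ = 1/σ² = 1/98.43² = 0.000103.

μ = 117.193, τ = 0.000103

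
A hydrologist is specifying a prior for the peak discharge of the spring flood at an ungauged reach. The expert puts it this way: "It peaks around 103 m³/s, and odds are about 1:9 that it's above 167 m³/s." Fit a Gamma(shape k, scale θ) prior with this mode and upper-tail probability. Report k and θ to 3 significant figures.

k ≈ 9.06, θ ≈ 12.8

Gamma(k,θ) with k>1 has mode (k−1)θ, so θ = 103/(k−1).
Need P(X < 167) = 0.9 with θ tied to k this way. Start at k = 2, θ = 103: P(X<167) ≈ 0.482.
Too low — raise k to concentrate. Iterating converges to k ≈ 9.06.
Then θ = 103/(9.06−1) ≈ 12.8.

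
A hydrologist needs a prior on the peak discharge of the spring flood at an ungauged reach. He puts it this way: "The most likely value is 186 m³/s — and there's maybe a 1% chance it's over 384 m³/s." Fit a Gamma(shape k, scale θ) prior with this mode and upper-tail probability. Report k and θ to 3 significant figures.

k ≈ 10.3, θ ≈ 20

Gamma(k,θ) with k>1 has mode (k−1)θ, so θ = 186/(k−1).
Need P(X < 384) = 0.99 with θ tied to k this way. Start at k = 2, θ = 186: P(X<384) ≈ 0.611.
Too low — raise k to concentrate. Iterating converges to k ≈ 10.3.
Then θ = 186/(10.3−1) ≈ 20.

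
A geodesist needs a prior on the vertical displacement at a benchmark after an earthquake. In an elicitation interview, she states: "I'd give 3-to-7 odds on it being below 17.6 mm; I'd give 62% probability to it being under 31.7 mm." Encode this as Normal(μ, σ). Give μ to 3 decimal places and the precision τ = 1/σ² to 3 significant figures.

For Normal(μ,σ), the p-quantile is μ + z_p·σ. Here z_{0.3} = -0.5244, z_{0.62} = 0.3055.
So 17.6 = μ − 0.5244σ and 31.7 = μ + 0.3055σ.
Subtracting: σ = (31.7 − 17.6)/(0.3055 − (-0.5244)) = 16.990.
Then μ = 17.6 − (-0.5244)·16.990 = 26.510.
Precision τ = 1/σ² = 1/16.99² = 0.00346.

μ = 26.510, τ = 0.00346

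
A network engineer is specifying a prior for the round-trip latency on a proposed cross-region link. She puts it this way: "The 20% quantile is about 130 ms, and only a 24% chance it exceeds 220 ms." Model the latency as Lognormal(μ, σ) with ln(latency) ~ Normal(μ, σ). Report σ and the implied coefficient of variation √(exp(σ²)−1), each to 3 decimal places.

σ ≈ 0.340, CV ≈ 0.350

If T ~ Lognormal(μ,σ) then ln T ~ Normal(μ,σ), so the p-quantile of ln T is μ + z_p·σ.
ln(130) = 4.868 and ln(220) = 5.394; z_{0.2} = -0.8416, z_{0.76} = 0.7063.
σ = (5.394 − 4.868)/(0.7063 − (-0.8416)) = 0.340.
μ = 4.868 − (-0.8416)·0.340 = 5.154.
CV = √(exp(σ²)−1) = √(exp(0.1155)−1) = 0.350.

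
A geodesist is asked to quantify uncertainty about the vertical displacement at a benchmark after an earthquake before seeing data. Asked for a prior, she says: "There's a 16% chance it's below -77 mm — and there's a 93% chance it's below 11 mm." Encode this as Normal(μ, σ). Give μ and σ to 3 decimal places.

The p-quantile of Normal(μ,σ) is μ + z_p·σ, with z_{0.16} = -0.9945 and z_{0.93} = 1.476.
Eliminate σ: μ = (z₂·x₁ − z₁·x₂)/(z₂ − z₁) = (1.476·-77 − (-0.9945)·11)/2.47 = -41.573.
Then σ = (x₂ − x₁)/(z₂ − z₁) = (11 − -77)/2.47 = 35.624.

μ = -41.573, σ = 35.624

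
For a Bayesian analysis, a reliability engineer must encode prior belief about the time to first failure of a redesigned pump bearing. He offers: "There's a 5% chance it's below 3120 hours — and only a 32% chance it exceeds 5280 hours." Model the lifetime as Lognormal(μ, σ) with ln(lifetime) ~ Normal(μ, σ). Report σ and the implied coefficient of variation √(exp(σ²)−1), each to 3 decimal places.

σ ≈ 0.249, CV ≈ 0.253

If T ~ Lognormal(μ,σ) then ln T ~ Normal(μ,σ), so the p-quantile of ln T is μ + z_p·σ.
ln(3120) = 8.046 and ln(5280) = 8.572; z_{0.05} = -1.645, z_{0.68} = 0.4677.
σ = (8.572 − 8.046)/(0.4677 − (-1.645)) = 0.249.
μ = 8.046 − (-1.645)·0.249 = 8.455.
CV = √(exp(σ²)−1) = √(exp(0.0620)−1) = 0.253.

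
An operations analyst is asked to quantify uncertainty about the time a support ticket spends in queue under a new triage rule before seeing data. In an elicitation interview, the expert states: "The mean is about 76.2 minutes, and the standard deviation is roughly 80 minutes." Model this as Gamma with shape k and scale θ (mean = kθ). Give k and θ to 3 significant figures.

For Gamma(k, scale θ): mean = kθ, variance = kθ², so CV = 1/√k.
CV = SD/mean = 80/76.2 = 1.05, hence k = 1/CV² = 0.907.
Then θ = mean/k = 76.2/0.907 = 84.

k ≈ 0.907, θ ≈ 84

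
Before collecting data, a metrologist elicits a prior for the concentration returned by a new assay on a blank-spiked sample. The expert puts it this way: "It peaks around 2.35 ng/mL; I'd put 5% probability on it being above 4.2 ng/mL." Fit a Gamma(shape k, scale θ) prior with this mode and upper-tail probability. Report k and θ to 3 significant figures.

k ≈ 9.27, θ ≈ 0.284

Gamma(k,θ) with k>1 has mode (k−1)θ, so θ = 2.35/(k−1).
Need P(X < 4.2) = 0.95 with θ tied to k this way. Start at k = 2, θ = 2.35: P(X<4.2) ≈ 0.533.
Too low — raise k to concentrate. Iterating converges to k ≈ 9.27.
Then θ = 2.35/(9.27−1) ≈ 0.284.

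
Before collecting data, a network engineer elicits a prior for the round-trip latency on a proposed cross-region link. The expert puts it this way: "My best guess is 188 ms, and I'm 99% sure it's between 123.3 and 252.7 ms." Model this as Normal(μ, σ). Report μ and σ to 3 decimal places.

A symmetric 99% interval runs μ ± z·σ with z = 2.576.
Half-width = 64.7, so σ = 64.7/2.576 = 25.118.
μ is the stated best guess, 188.000.

μ = 188.000, σ = 25.118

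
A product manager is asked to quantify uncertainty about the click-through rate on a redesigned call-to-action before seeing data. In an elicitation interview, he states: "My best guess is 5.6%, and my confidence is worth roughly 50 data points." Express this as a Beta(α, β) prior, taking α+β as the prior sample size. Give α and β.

α = 2.8, β = 47.2

Under the effective-sample-size interpretation, Beta(α, β) has prior mean α/(α+β) and prior sample size α+β.
So α+β = 50 and α/(α+β) = 0.056, giving α = 0.056·50 = 2.8 and β = 50 − 2.8 = 47.2.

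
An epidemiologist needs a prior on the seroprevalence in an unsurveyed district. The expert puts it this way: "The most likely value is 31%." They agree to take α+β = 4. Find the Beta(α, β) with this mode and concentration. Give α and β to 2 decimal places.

α = 1.62, β = 2.38

For α,β > 1 the Beta mode is (α−1)/(α+β−2). With α+β = 4, the mode is (α−1)/2.
Set (α−1)/2 = 0.31 → α = 1 + 0.31·2 = 1.62.
β = 4 − α = 2.38.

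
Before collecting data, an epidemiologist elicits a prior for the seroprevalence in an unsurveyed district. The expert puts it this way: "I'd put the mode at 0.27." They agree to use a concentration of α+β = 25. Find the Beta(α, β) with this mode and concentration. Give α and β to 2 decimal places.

α = 7.21, β = 17.79

For α,β > 1 the Beta mode is (α−1)/(α+β−2). With α+β = 25, the mode is (α−1)/23.
Set (α−1)/23 = 0.27 → α = 1 + 0.27·23 = 7.21.
β = 25 − α = 17.79.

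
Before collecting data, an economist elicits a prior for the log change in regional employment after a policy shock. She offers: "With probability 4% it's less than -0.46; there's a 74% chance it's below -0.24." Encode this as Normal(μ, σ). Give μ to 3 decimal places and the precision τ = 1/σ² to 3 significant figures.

The p-quantile of Normal(μ,σ) is μ + z_p·σ, with z_{0.04} = -1.751 and z_{0.74} = 0.6433.
Eliminate σ: μ = (z₂·x₁ − z₁·x₂)/(z₂ − z₁) = (0.6433·-0.46 − (-1.751)·-0.24)/2.394 = -0.299.
Then σ = (x₂ − x₁)/(z₂ − z₁) = (-0.24 − -0.46)/2.394 = 0.092.
Precision τ = 1/σ² = 1/0.0919² = 118.

μ = -0.299, τ = 118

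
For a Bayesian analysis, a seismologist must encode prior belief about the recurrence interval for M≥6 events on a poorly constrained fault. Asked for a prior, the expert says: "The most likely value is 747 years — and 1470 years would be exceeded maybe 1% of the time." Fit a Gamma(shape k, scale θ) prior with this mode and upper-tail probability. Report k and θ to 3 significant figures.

Gamma(k,θ) with k>1 has mode (k−1)θ, so θ = 747/(k−1).
Need P(X < 1470) = 0.99 with θ tied to k this way. Start at k = 2, θ = 747: P(X<1470) ≈ 0.585.
Too low — raise k to concentrate. Iterating converges to k ≈ 11.8.
Then θ = 747/(11.8−1) ≈ 69.5.

k ≈ 11.8, θ ≈ 69.5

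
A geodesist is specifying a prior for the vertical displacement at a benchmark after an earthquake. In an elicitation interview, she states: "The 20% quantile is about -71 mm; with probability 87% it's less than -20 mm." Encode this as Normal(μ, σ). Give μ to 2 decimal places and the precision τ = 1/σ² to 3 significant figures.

For Normal(μ,σ), the p-quantile is μ + z_p·σ. Here z_{0.2} = -0.8416, z_{0.87} = 1.126.
So -71 = μ − 0.8416σ and -20 = μ + 1.126σ.
Subtracting: σ = (-20 − -71)/(1.126 − (-0.8416)) = 25.91.
Then μ = -71 − (-0.8416)·25.91 = -49.19.
Precision τ = 1/σ² = 1/25.91² = 0.00149.

μ = -49.19, τ = 0.00149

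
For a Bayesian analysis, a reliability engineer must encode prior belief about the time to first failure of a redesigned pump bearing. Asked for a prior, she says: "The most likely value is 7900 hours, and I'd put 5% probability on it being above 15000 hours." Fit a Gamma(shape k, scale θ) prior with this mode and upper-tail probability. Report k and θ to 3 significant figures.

Gamma(k,θ) with k>1 has mode (k−1)θ, so θ = 7900/(k−1).
Need P(X < 15000) = 0.95 with θ tied to k this way. Start at k = 2, θ = 7900: P(X<15000) ≈ 0.566.
Too low — raise k to concentrate. Iterating converges to k ≈ 7.76.
Then θ = 7900/(7.76−1) ≈ 1170.

k ≈ 7.76, θ ≈ 1170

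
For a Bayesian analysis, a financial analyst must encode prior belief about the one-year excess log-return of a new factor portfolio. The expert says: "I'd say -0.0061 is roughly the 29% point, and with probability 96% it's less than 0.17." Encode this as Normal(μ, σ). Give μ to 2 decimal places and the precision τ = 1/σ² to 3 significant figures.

μ = 0.04, τ = 171

The p-quantile of Normal(μ,σ) is μ + z_p·σ, with z_{0.29} = -0.5534 and z_{0.96} = 1.751.
Eliminate σ: μ = (z₂·x₁ − z₁·x₂)/(z₂ − z₁) = (1.751·-0.0061 − (-0.5534)·0.17)/2.304 = 0.04.
Then σ = (x₂ − x₁)/(z₂ − z₁) = (0.17 − -0.0061)/2.304 = 0.08.
Precision τ = 1/σ² = 1/0.07643² = 171.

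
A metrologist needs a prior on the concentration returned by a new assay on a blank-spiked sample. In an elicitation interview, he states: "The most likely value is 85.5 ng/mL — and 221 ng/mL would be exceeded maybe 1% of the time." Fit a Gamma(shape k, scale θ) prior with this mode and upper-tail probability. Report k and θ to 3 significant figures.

k ≈ 6.17, θ ≈ 16.5

Gamma(k,θ) with k>1 has mode (k−1)θ, so θ = 85.5/(k−1).
Need P(X < 221) = 0.99 with θ tied to k this way. Start at k = 2, θ = 85.5: P(X<221) ≈ 0.730.
Too low — raise k to concentrate. Iterating converges to k ≈ 6.17.
Then θ = 85.5/(6.17−1) ≈ 16.5.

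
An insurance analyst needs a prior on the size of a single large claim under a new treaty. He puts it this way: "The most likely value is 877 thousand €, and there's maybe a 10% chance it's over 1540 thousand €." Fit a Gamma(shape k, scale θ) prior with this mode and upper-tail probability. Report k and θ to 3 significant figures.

k ≈ 6.99, θ ≈ 146

Gamma(k,θ) with k>1 has mode (k−1)θ, so θ = 877/(k−1).
Need P(X < 1540) = 0.9 with θ tied to k this way. Start at k = 2, θ = 877: P(X<1540) ≈ 0.524.
Too low — raise k to concentrate. Iterating converges to k ≈ 6.99.
Then θ = 877/(6.99−1) ≈ 146.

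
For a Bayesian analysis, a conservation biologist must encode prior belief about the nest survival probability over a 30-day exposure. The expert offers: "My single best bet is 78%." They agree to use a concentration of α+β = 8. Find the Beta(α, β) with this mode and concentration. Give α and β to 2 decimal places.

α = 5.68, β = 2.32

For α,β > 1 the Beta mode is (α−1)/(α+β−2). With α+β = 8, the mode is (α−1)/6.
Set (α−1)/6 = 0.78 → α = 1 + 0.78·6 = 5.68.
β = 8 − α = 2.32.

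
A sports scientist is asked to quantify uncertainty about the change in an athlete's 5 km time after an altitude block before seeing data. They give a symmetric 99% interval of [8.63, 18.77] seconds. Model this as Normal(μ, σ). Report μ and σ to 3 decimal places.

μ = 13.700, σ = 1.968

A symmetric 99% interval runs μ ± z·σ with z = 2.576.
Half-width = 5.07, so σ = 5.07/2.576 = 1.968.
μ is the interval midpoint, 13.700.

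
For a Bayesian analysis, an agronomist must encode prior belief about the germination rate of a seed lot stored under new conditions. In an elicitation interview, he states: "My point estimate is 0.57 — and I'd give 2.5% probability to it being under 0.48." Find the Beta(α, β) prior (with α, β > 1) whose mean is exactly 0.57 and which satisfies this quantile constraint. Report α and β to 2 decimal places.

α ≈ 67.12, β ≈ 50.64

With mean 0.57 fixed, write α = 0.57s, β = 0.43s where s = α+β.
Need P(θ < 0.48) = 0.025 under Beta(0.57s, 0.43s). Normal approximation: (q−m)/√(m(1−m)/s) ≈ z_{0.025} = -1.96, so s ≈ 0.57·0.43·(-1.96)²/(0.48−0.57)² = 116.2.
At s = 116.2: P(θ<0.48) ≈ 0.026. Adjusting to match 0.025 gives s ≈ 117.76.
So α = 0.57·117.76 ≈ 67.12, β = 0.43·117.76 ≈ 50.64.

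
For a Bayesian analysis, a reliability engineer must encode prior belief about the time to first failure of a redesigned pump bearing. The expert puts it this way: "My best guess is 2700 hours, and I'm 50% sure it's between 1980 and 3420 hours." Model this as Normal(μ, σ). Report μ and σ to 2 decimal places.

μ = 2700.00, σ = 1067.47

A symmetric 50% interval runs μ ± z·σ with z = 0.6745.
Half-width = 720, so σ = 720/0.6745 = 1067.47.
μ is the stated best guess, 2700.00.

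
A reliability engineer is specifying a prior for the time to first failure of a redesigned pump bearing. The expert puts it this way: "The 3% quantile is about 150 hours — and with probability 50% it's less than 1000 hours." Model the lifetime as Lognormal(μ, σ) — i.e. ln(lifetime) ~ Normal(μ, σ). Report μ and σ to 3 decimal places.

μ ≈ 6.908, σ ≈ 1.009

If T ~ Lognormal(μ,σ) then ln T ~ Normal(μ,σ), so the p-quantile of ln T is μ + z_p·σ.
ln(150) = 5.011 and ln(1000) = 6.908; z_{0.03} = -1.881, z_{0.5} = 0.
σ = (6.908 − 5.011)/(0 − (-1.881)) = 1.009.
μ = 5.011 − (-1.881)·1.009 = 6.908.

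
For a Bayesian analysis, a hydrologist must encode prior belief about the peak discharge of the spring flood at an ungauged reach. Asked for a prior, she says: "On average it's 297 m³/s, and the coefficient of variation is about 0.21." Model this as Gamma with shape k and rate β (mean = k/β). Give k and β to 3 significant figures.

For Gamma(k, rate β): mean = k/β, variance = k/β², so CV = 1/√k.
CV = 0.21, hence k = 1/CV² = 22.7.
Then β = k/mean = 22.7/297 = 0.0763.

k ≈ 22.7, β ≈ 0.0763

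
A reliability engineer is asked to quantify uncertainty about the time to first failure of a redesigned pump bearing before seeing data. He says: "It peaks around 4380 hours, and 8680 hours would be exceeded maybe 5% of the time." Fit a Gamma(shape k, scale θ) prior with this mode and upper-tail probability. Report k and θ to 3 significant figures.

k ≈ 6.93, θ ≈ 739

Gamma(k,θ) with k>1 has mode (k−1)θ, so θ = 4380/(k−1).
Need P(X < 8680) = 0.95 with θ tied to k this way. Start at k = 2, θ = 4380: P(X<8680) ≈ 0.589.
Too low — raise k to concentrate. Iterating converges to k ≈ 6.93.
Then θ = 4380/(6.93−1) ≈ 739.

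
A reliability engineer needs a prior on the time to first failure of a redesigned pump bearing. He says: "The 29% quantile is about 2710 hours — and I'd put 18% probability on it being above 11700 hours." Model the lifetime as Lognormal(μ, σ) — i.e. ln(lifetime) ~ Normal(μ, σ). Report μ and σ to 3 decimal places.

μ ≈ 8.456, σ ≈ 0.996

If T ~ Lognormal(μ,σ) then ln T ~ Normal(μ,σ), so the p-quantile of ln T is μ + z_p·σ.
ln(2710) = 7.905 and ln(11700) = 9.367; z_{0.29} = -0.5534, z_{0.82} = 0.9154.
σ = (9.367 − 7.905)/(0.9154 − (-0.5534)) = 0.996.
μ = 7.905 − (-0.5534)·0.996 = 8.456.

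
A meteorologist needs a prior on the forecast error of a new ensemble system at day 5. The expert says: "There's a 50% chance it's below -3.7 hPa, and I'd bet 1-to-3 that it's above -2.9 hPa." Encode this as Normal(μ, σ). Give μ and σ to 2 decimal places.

μ = -3.70, σ = 1.19

For Normal(μ,σ), the p-quantile is μ + z_p·σ. Here z_{0.5} = 0, z_{0.75} = 0.6745.
So -3.7 = μ + 0σ and -2.9 = μ + 0.6745σ.
Subtracting: σ = (-2.9 − -3.7)/(0.6745 − (0)) = 1.19.
Then μ = -3.7 − (0)·1.19 = -3.70.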